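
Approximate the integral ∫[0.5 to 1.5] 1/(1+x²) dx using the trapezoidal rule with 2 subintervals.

f(x) = 1/(1+x²)
a = 0.5, b = 1.5, n = 2
h = (b - a)/n = 0.500000

Trapezoidal rule: (h/2)[f(x₀) + 2f(x₁) + 2f(x₂) + ... + f(xₙ)]

x_0 = 0.5000, f(x_0) = 0.800000, coefficient = 1
x_1 = 1.0000, f(x_1) = 0.500000, coefficient = 2
x_2 = 1.5000, f(x_2) = 0.307692, coefficient = 1

I ≈ (0.500000/2) × 2.107692 = 0.526923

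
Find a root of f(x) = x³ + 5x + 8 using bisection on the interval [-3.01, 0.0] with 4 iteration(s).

f(x) = x³ + 5x + 8
Initial interval: [-3.01, 0.0]

Iteration 1:
  c_1 = (-3.010000 + 0.000000)/2 = -1.505000
  f(c_1) = f(-1.505000) = -2.933863
  f(a) × f(c) ≥ 0, new interval: [-1.505000, 0.000000]
Iteration 2:
  c_2 = (-1.505000 + 0.000000)/2 = -0.752500
  f(c_2) = f(-0.752500) = 3.811392
  f(a) × f(c) < 0, new interval: [-1.505000, -0.752500]
Iteration 3:
  c_3 = (-1.505000 + (-0.752500))/2 = -1.128750
  f(c_3) = f(-1.128750) = 0.918136
  f(a) × f(c) < 0, new interval: [-1.505000, -1.128750]
Iteration 4:
  c_4 = (-1.505000 + (-1.128750))/2 = -1.316875
  f(c_4) = f(-1.316875) = -0.868047
  f(a) × f(c) ≥ 0, new interval: [-1.316875, -1.128750]

After 4 iteration(s), the approximation is c_4 = -1.316875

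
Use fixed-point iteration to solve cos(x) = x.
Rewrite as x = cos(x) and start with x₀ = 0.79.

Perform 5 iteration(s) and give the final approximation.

Equation: cos(x) = x
Fixed-point form: x = cos(x)
x₀ = 0.79

x_1 = g(0.790000) = 0.703845
x_2 = g(0.703845) = 0.762359
x_3 = g(0.762359) = 0.723209
x_4 = g(0.723209) = 0.749686
x_5 = g(0.749686) = 0.731903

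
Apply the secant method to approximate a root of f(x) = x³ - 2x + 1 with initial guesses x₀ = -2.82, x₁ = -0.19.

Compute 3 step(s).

f(x) = x³ - 2x + 1
x₀ = -2.82, x₁ = -0.19

Secant formula: x_{n+1} = x_n - f(x_n)(x_n - x_{n-1})/(f(x_n) - f(x_{n-1}))

Iteration 1:
  f(-2.820000) = -15.785768
  f(-0.190000) = 1.373141
  x_2 = -0.190000 - 1.373141×(-0.190000 - (-2.820000))/(1.373141 - (-15.785768))
       = -0.400466
Iteration 2:
  f(-0.190000) = 1.373141
  f(-0.400466) = 1.736708
  x_3 = -0.400466 - 1.736708×(-0.400466 - (-0.190000))/(1.736708 - 1.373141)
       = 0.604900
Iteration 3:
  f(-0.400466) = 1.736708
  f(0.604900) = 0.011535
  x_4 = 0.604900 - 0.011535×(0.604900 - (-0.400466))/(0.011535 - 1.736708)
       = 0.611622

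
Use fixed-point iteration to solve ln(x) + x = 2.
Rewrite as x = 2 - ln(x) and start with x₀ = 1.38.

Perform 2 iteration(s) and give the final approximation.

Equation: ln(x) + x = 2
Fixed-point form: x = 2 - ln(x)
x₀ = 1.38

x_1 = g(1.380000) = 1.677917
x_2 = g(1.677917) = 1.482447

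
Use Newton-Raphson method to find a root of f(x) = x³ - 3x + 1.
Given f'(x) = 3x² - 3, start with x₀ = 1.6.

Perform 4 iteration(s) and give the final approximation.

f(x) = x³ - 3x + 1
f'(x) = 3x² - 3
x₀ = 1.6

Newton-Raphson formula: x_{n+1} = x_n - f(x_n)/f'(x_n)

Iteration 1:
  f(1.600000) = 0.296000
  f'(1.600000) = 4.680000
  x_1 = 1.600000 - 0.296000/4.680000 = 1.536752
Iteration 2:
  f(1.536752) = 0.018948
  f'(1.536752) = 4.084821
  x_2 = 1.536752 - 0.018948/4.084821 = 1.532113
Iteration 3:
  f(1.532113) = 0.000099
  f'(1.532113) = 4.042114
  x_3 = 1.532113 - 0.000099/4.042114 = 1.532089
Iteration 4:
  f(1.532089) = 0.000000
  f'(1.532089) = 4.041889
  x_4 = 1.532089 - 0.000000/4.041889 = 1.532089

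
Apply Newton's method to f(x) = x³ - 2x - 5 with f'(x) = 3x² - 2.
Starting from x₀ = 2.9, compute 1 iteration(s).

f(x) = x³ - 2x - 5
f'(x) = 3x² - 2
x₀ = 2.9

Newton-Raphson formula: x_{n+1} = x_n - f(x_n)/f'(x_n)

Iteration 1:
  f(2.900000) = 13.589000
  f'(2.900000) = 23.230000
  x_1 = 2.900000 - 13.589000/23.230000 = 2.315024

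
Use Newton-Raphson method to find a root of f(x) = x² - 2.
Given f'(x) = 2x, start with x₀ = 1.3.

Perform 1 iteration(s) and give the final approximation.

f(x) = x² - 2
f'(x) = 2x
x₀ = 1.3

Newton-Raphson formula: x_{n+1} = x_n - f(x_n)/f'(x_n)

Iteration 1:
  f(1.300000) = -0.310000
  f'(1.300000) = 2.600000
  x_1 = 1.300000 - (-0.310000)/2.600000 = 1.419231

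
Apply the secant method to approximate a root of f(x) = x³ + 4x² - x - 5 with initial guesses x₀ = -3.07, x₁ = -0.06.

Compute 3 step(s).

f(x) = x³ + 4x² - x - 5
x₀ = -3.07, x₁ = -0.06

Secant formula: x_{n+1} = x_n - f(x_n)(x_n - x_{n-1})/(f(x_n) - f(x_{n-1}))

Iteration 1:
  f(-3.070000) = 6.835157
  f(-0.060000) = -4.925816
  x_2 = -0.060000 - (-4.925816)×(-0.060000 - (-3.070000))/(-4.925816 - 6.835157)
       = -1.320670
Iteration 2:
  f(-0.060000) = -4.925816
  f(-1.320670) = 0.993875
  x_3 = -1.320670 - 0.993875×(-1.320670 - (-0.060000))/(0.993875 - (-4.925816))
       = -1.109012
Iteration 3:
  f(-1.320670) = 0.993875
  f(-1.109012) = -0.335338
  x_4 = -1.109012 - (-0.335338)×(-1.109012 - (-1.320670))/(-0.335338 - 0.993875)
       = -1.162410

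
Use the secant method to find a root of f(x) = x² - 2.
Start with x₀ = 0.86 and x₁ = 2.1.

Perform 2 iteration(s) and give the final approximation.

f(x) = x² - 2
x₀ = 0.86, x₁ = 2.1

Secant formula: x_{n+1} = x_n - f(x_n)(x_n - x_{n-1})/(f(x_n) - f(x_{n-1}))

Iteration 1:
  f(0.860000) = -1.260400
  f(2.100000) = 2.410000
  x_2 = 2.100000 - 2.410000×(2.100000 - 0.860000)/(2.410000 - (-1.260400))
       = 1.285811
Iteration 2:
  f(2.100000) = 2.410000
  f(1.285811) = -0.346691
  x_3 = 1.285811 - (-0.346691)×(1.285811 - 2.100000)/(-0.346691 - 2.410000)
       = 1.388206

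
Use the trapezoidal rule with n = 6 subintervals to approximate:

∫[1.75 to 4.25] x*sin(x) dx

f(x) = x*sin(x)
a = 1.75, b = 4.25, n = 6
h = (b - a)/n = 0.416667

Trapezoidal rule: (h/2)[f(x₀) + 2f(x₁) + 2f(x₂) + ... + f(xₙ)]

x_0 = 1.7500, f(x_0) = 1.721975, coefficient = 1
x_1 = 2.1667, f(x_1) = 1.793264, coefficient = 2
x_2 = 2.5833, f(x_2) = 1.368419, coefficient = 2
x_3 = 3.0000, f(x_3) = 0.423360, coefficient = 2
x_4 = 3.4167, f(x_4) = -0.928029, coefficient = 2
x_5 = 3.8333, f(x_5) = -2.445202, coefficient = 2
x_6 = 4.2500, f(x_6) = -3.803705, coefficient = 1

I ≈ (0.416667/2) × -1.658104 = -0.345438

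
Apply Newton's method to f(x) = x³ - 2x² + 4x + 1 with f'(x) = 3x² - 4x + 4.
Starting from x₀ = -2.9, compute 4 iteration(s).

f(x) = x³ - 2x² + 4x + 1
f'(x) = 3x² - 4x + 4
x₀ = -2.9

Newton-Raphson formula: x_{n+1} = x_n - f(x_n)/f'(x_n)

Iteration 1:
  f(-2.900000) = -51.809000
  f'(-2.900000) = 40.830000
  x_1 = -2.900000 - (-51.809000)/40.830000 = -1.631105
Iteration 2:
  f(-1.631105) = -15.184980
  f'(-1.631105) = 18.505925
  x_2 = -1.631105 - (-15.184980)/18.505925 = -0.810558
Iteration 3:
  f(-0.810558) = -4.088777
  f'(-0.810558) = 9.213242
  x_3 = -0.810558 - (-4.088777)/9.213242 = -0.366764
Iteration 4:
  f(-0.366764) = -0.785424
  f'(-0.366764) = 5.870604
  x_4 = -0.366764 - (-0.785424)/5.870604 = -0.232975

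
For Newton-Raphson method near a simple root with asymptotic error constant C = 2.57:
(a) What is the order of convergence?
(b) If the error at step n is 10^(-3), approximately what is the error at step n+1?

(a) Newton-Raphson has quadratic (order 2) convergence near simple roots.
    This means |e_{n+1}| ≈ C|e_n|².

(b) With |e_n| = 10^(-3) and C = 2.57:
    |e_{n+1}| ≈ 2.57 × (10^(-3))² = 2.57 × 10^(-6)

(a) 2 (quadratic); (b) |e_{n+1}| ≈ 2.570e-06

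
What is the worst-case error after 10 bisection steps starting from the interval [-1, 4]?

Bisection error bound: |error| ≤ (b-a)/2^n
|error| ≤ (4 - (-1))/2^10 = 5/2^10
|error| ≤ 0.0048828125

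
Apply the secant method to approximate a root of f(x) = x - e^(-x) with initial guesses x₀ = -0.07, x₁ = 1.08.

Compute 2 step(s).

f(x) = x - e^(-x)
x₀ = -0.07, x₁ = 1.08

Secant formula: x_{n+1} = x_n - f(x_n)(x_n - x_{n-1})/(f(x_n) - f(x_{n-1}))

Iteration 1:
  f(-0.070000) = -1.142508
  f(1.080000) = 0.740404
  x_2 = 1.080000 - 0.740404×(1.080000 - (-0.070000))/(0.740404 - (-1.142508))
       = 0.627794
Iteration 2:
  f(1.080000) = 0.740404
  f(0.627794) = 0.094025
  x_3 = 0.627794 - 0.094025×(0.627794 - 1.080000)/(0.094025 - 0.740404)
       = 0.562013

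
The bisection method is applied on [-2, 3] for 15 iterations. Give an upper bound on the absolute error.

Bisection error bound: |error| ≤ (b-a)/2^n
|error| ≤ (3 - (-2))/2^15 = 5/2^15
|error| ≤ 0.0001525879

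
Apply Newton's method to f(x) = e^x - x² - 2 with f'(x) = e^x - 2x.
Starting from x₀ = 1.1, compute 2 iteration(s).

f(x) = e^x - x² - 2
f'(x) = e^x - 2x
x₀ = 1.1

Newton-Raphson formula: x_{n+1} = x_n - f(x_n)/f'(x_n)

Iteration 1:
  f(1.100000) = -0.205834
  f'(1.100000) = 0.804166
  x_1 = 1.100000 - (-0.205834)/0.804166 = 1.355960
Iteration 2:
  f(1.355960) = 0.041856
  f'(1.355960) = 1.168564
  x_2 = 1.355960 - 0.041856/1.168564 = 1.320141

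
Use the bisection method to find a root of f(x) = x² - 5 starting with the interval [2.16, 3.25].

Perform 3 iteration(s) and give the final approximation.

f(x) = x² - 5
Initial interval: [2.16, 3.25]

Iteration 1:
  c_1 = (2.160000 + 3.250000)/2 = 2.705000
  f(c_1) = f(2.705000) = 2.317025
  f(a) × f(c) < 0, new interval: [2.160000, 2.705000]
Iteration 2:
  c_2 = (2.160000 + 2.705000)/2 = 2.432500
  f(c_2) = f(2.432500) = 0.917056
  f(a) × f(c) < 0, new interval: [2.160000, 2.432500]
Iteration 3:
  c_3 = (2.160000 + 2.432500)/2 = 2.296250
  f(c_3) = f(2.296250) = 0.272764
  f(a) × f(c) < 0, new interval: [2.160000, 2.296250]

After 3 iteration(s), the approximation is c_3 = 2.296250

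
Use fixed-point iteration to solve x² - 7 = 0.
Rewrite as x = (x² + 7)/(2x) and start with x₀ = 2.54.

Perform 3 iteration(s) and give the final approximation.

Equation: x² - 7 = 0
Fixed-point form: x = (x² + 7)/(2x)
x₀ = 2.54

x_1 = g(2.540000) = 2.647953
x_2 = g(2.647953) = 2.645752
x_3 = g(2.645752) = 2.645751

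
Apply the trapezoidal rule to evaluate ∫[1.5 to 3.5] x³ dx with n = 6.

f(x) = x³
a = 1.5, b = 3.5, n = 6
h = (b - a)/n = 0.333333

Trapezoidal rule: (h/2)[f(x₀) + 2f(x₁) + 2f(x₂) + ... + f(xₙ)]

x_0 = 1.5000, f(x_0) = 3.375000, coefficient = 1
x_1 = 1.8333, f(x_1) = 6.162037, coefficient = 2
x_2 = 2.1667, f(x_2) = 10.171296, coefficient = 2
x_3 = 2.5000, f(x_3) = 15.625000, coefficient = 2
x_4 = 2.8333, f(x_4) = 22.745370, coefficient = 2
x_5 = 3.1667, f(x_5) = 31.754630, coefficient = 2
x_6 = 3.5000, f(x_6) = 42.875000, coefficient = 1

I ≈ (0.333333/2) × 219.166667 = 36.527778
Exact value: 36.250000
Error: 0.277778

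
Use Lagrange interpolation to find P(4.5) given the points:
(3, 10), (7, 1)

Lagrange interpolation formula:
P(x) = Σ yᵢ × Lᵢ(x)
where Lᵢ(x) = Π_{j≠i} (x - xⱼ)/(xᵢ - xⱼ)

L_0(4.5) = (4.5 - 7)/(3 - 7) = 0.625000
L_1(4.5) = (4.5 - 3)/(7 - 3) = 0.375000

P(4.5) = 10×L_0(4.5) + 1×L_1(4.5)
P(4.5) = 6.625000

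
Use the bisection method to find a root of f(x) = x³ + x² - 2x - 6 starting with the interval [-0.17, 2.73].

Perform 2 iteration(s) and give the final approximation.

f(x) = x³ + x² - 2x - 6
Initial interval: [-0.17, 2.73]

Iteration 1:
  c_1 = (-0.170000 + 2.730000)/2 = 1.280000
  f(c_1) = f(1.280000) = -4.824448
  f(a) × f(c) ≥ 0, new interval: [1.280000, 2.730000]
Iteration 2:
  c_2 = (1.280000 + 2.730000)/2 = 2.005000
  f(c_2) = f(2.005000) = 2.070175
  f(a) × f(c) < 0, new interval: [1.280000, 2.005000]

After 2 iteration(s), the approximation is c_2 = 2.005000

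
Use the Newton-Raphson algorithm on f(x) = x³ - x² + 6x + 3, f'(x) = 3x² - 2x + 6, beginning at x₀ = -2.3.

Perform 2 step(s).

f(x) = x³ - x² + 6x + 3
f'(x) = 3x² - 2x + 6
x₀ = -2.3

Newton-Raphson formula: x_{n+1} = x_n - f(x_n)/f'(x_n)

Iteration 1:
  f(-2.300000) = -28.257000
  f'(-2.300000) = 26.470000
  x_1 = -2.300000 - (-28.257000)/26.470000 = -1.232490
Iteration 2:
  f(-1.232490) = -7.786158
  f'(-1.232490) = 13.022071
  x_2 = -1.232490 - (-7.786158)/13.022071 = -0.634570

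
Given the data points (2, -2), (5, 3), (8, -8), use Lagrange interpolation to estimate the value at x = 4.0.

Lagrange interpolation formula:
P(x) = Σ yᵢ × Lᵢ(x)
where Lᵢ(x) = Π_{j≠i} (x - xⱼ)/(xᵢ - xⱼ)

L_0(4.0) = (4.0 - 5)/(2 - 5) × (4.0 - 8)/(2 - 8) = 0.222222
L_1(4.0) = (4.0 - 2)/(5 - 2) × (4.0 - 8)/(5 - 8) = 0.888889
L_2(4.0) = (4.0 - 2)/(8 - 2) × (4.0 - 5)/(8 - 5) = -0.111111

P(4.0) = (-2)×L_0(4.0) + 3×L_1(4.0) + (-8)×L_2(4.0)
P(4.0) = 3.111111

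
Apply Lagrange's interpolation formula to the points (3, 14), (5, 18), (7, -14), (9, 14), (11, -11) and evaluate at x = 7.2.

Lagrange interpolation formula:
P(x) = Σ yᵢ × Lᵢ(x)
where Lᵢ(x) = Π_{j≠i} (x - xⱼ)/(xᵢ - xⱼ)

L_0(7.2) = (7.2 - 5)/(3 - 5) × (7.2 - 7)/(3 - 7) × (7.2 - 9)/(3 - 9) × (7.2 - 11)/(3 - 11) = 0.007838
L_1(7.2) = (7.2 - 3)/(5 - 3) × (7.2 - 7)/(5 - 7) × (7.2 - 9)/(5 - 9) × (7.2 - 11)/(5 - 11) = -0.059850
L_2(7.2) = (7.2 - 3)/(7 - 3) × (7.2 - 5)/(7 - 5) × (7.2 - 9)/(7 - 9) × (7.2 - 11)/(7 - 11) = 0.987525
L_3(7.2) = (7.2 - 3)/(9 - 3) × (7.2 - 5)/(9 - 5) × (7.2 - 7)/(9 - 7) × (7.2 - 11)/(9 - 11) = 0.073150
L_4(7.2) = (7.2 - 3)/(11 - 3) × (7.2 - 5)/(11 - 5) × (7.2 - 7)/(11 - 7) × (7.2 - 9)/(11 - 9) = -0.008663

P(7.2) = 14×L_0(7.2) + 18×L_1(7.2) + (-14)×L_2(7.2) + 14×L_3(7.2) + (-11)×L_4(7.2)
P(7.2) = -13.673538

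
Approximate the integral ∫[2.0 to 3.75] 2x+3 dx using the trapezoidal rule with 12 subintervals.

f(x) = 2x+3
a = 2.0, b = 3.75, n = 12
h = (b - a)/n = 0.145833

Trapezoidal rule: (h/2)[f(x₀) + 2f(x₁) + 2f(x₂) + ... + f(xₙ)]

x_0 = 2.0000, f(x_0) = 7.000000, coefficient = 1
x_1 = 2.1458, f(x_1) = 7.291667, coefficient = 2
x_2 = 2.2917, f(x_2) = 7.583333, coefficient = 2
x_3 = 2.4375, f(x_3) = 7.875000, coefficient = 2
x_4 = 2.5833, f(x_4) = 8.166667, coefficient = 2
x_5 = 2.7292, f(x_5) = 8.458333, coefficient = 2
x_6 = 2.8750, f(x_6) = 8.750000, coefficient = 2
x_7 = 3.0208, f(x_7) = 9.041667, coefficient = 2
x_8 = 3.1667, f(x_8) = 9.333333, coefficient = 2
x_9 = 3.3125, f(x_9) = 9.625000, coefficient = 2
x_10 = 3.4583, f(x_10) = 9.916667, coefficient = 2
x_11 = 3.6042, f(x_11) = 10.208333, coefficient = 2
x_12 = 3.7500, f(x_12) = 10.500000, coefficient = 1

I ≈ (0.145833/2) × 210.000000 = 15.312500
Exact value: 15.312500
Error: 0.000000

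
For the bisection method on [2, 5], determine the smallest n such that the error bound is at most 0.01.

We need (b-a)/2^n ≤ 0.01
(5 - 2)/2^n ≤ 0.01
3/2^n ≤ 0.01
2^n ≥ 300
n ≥ log₂(300) = 8.23
n ≥ 9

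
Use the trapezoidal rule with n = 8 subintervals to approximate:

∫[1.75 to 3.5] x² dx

f(x) = x²
a = 1.75, b = 3.5, n = 8
h = (b - a)/n = 0.218750

Trapezoidal rule: (h/2)[f(x₀) + 2f(x₁) + 2f(x₂) + ... + f(xₙ)]

x_0 = 1.7500, f(x_0) = 3.062500, coefficient = 1
x_1 = 1.9688, f(x_1) = 3.875977, coefficient = 2
x_2 = 2.1875, f(x_2) = 4.785156, coefficient = 2
x_3 = 2.4062, f(x_3) = 5.790039, coefficient = 2
x_4 = 2.6250, f(x_4) = 6.890625, coefficient = 2
x_5 = 2.8438, f(x_5) = 8.086914, coefficient = 2
x_6 = 3.0625, f(x_6) = 9.378906, coefficient = 2
x_7 = 3.2812, f(x_7) = 10.766602, coefficient = 2
x_8 = 3.5000, f(x_8) = 12.250000, coefficient = 1

I ≈ (0.218750/2) × 114.460938 = 12.519165
Exact value: 12.505208
Error: 0.013957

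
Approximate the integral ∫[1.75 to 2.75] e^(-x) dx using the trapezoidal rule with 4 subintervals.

f(x) = e^(-x)
a = 1.75, b = 2.75, n = 4
h = (b - a)/n = 0.250000

Trapezoidal rule: (h/2)[f(x₀) + 2f(x₁) + 2f(x₂) + ... + f(xₙ)]

x_0 = 1.7500, f(x_0) = 0.173774, coefficient = 1
x_1 = 2.0000, f(x_1) = 0.135335, coefficient = 2
x_2 = 2.2500, f(x_2) = 0.105399, coefficient = 2
x_3 = 2.5000, f(x_3) = 0.082085, coefficient = 2
x_4 = 2.7500, f(x_4) = 0.063928, coefficient = 1

I ≈ (0.250000/2) × 0.883341 = 0.110418
Exact value: 0.109846
Error: 0.000572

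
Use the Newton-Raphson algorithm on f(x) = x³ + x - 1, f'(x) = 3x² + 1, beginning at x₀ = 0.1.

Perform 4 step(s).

f(x) = x³ + x - 1
f'(x) = 3x² + 1
x₀ = 0.1

Newton-Raphson formula: x_{n+1} = x_n - f(x_n)/f'(x_n)

Iteration 1:
  f(0.100000) = -0.899000
  f'(0.100000) = 1.030000
  x_1 = 0.100000 - (-0.899000)/1.030000 = 0.972816
Iteration 2:
  f(0.972816) = 0.893459
  f'(0.972816) = 3.839110
  x_2 = 0.972816 - 0.893459/3.839110 = 0.740090
Iteration 3:
  f(0.740090) = 0.145462
  f'(0.740090) = 2.643200
  x_3 = 0.740090 - 0.145462/2.643200 = 0.685058
Iteration 4:
  f(0.685058) = 0.006558
  f'(0.685058) = 2.407911
  x_4 = 0.685058 - 0.006558/2.407911 = 0.682334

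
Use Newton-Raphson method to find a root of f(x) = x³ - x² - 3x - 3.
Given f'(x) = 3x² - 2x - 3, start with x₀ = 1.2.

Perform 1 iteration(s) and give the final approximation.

f(x) = x³ - x² - 3x - 3
f'(x) = 3x² - 2x - 3
x₀ = 1.2

Newton-Raphson formula: x_{n+1} = x_n - f(x_n)/f'(x_n)

Iteration 1:
  f(1.200000) = -6.312000
  f'(1.200000) = -1.080000
  x_1 = 1.200000 - (-6.312000)/(-1.080000) = -4.644444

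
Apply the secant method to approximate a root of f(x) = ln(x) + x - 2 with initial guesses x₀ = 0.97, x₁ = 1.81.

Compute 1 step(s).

f(x) = ln(x) + x - 2
x₀ = 0.97, x₁ = 1.81

Secant formula: x_{n+1} = x_n - f(x_n)(x_n - x_{n-1})/(f(x_n) - f(x_{n-1}))

Iteration 1:
  f(0.970000) = -1.060459
  f(1.810000) = 0.403327
  x_2 = 1.810000 - 0.403327×(1.810000 - 0.970000)/(0.403327 - (-1.060459))
       = 1.578549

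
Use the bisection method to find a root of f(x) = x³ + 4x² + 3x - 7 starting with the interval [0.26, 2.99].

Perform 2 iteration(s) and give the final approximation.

f(x) = x³ + 4x² + 3x - 7
Initial interval: [0.26, 2.99]

Iteration 1:
  c_1 = (0.260000 + 2.990000)/2 = 1.625000
  f(c_1) = f(1.625000) = 12.728516
  f(a) × f(c) < 0, new interval: [0.260000, 1.625000]
Iteration 2:
  c_2 = (0.260000 + 1.625000)/2 = 0.942500
  f(c_2) = f(0.942500) = 0.217954
  f(a) × f(c) < 0, new interval: [0.260000, 0.942500]

After 2 iteration(s), the approximation is c_2 = 0.942500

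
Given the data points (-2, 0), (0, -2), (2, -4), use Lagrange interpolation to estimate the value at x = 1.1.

Lagrange interpolation formula:
P(x) = Σ yᵢ × Lᵢ(x)
where Lᵢ(x) = Π_{j≠i} (x - xⱼ)/(xᵢ - xⱼ)

L_0(1.1) = (1.1 - 0)/(-2 - 0) × (1.1 - 2)/(-2 - 2) = -0.123750
L_1(1.1) = (1.1 - (-2))/(0 - (-2)) × (1.1 - 2)/(0 - 2) = 0.697500
L_2(1.1) = (1.1 - (-2))/(2 - (-2)) × (1.1 - 0)/(2 - 0) = 0.426250

P(1.1) = 0×L_0(1.1) + (-2)×L_1(1.1) + (-4)×L_2(1.1)
P(1.1) = -3.100000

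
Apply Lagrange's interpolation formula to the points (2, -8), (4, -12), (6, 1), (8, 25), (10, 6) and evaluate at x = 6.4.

Lagrange interpolation formula:
P(x) = Σ yᵢ × Lᵢ(x)
where Lᵢ(x) = Π_{j≠i} (x - xⱼ)/(xᵢ - xⱼ)

L_0(6.4) = (6.4 - 4)/(2 - 4) × (6.4 - 6)/(2 - 6) × (6.4 - 8)/(2 - 8) × (6.4 - 10)/(2 - 10) = 0.014400
L_1(6.4) = (6.4 - 2)/(4 - 2) × (6.4 - 6)/(4 - 6) × (6.4 - 8)/(4 - 8) × (6.4 - 10)/(4 - 10) = -0.105600
L_2(6.4) = (6.4 - 2)/(6 - 2) × (6.4 - 4)/(6 - 4) × (6.4 - 8)/(6 - 8) × (6.4 - 10)/(6 - 10) = 0.950400
L_3(6.4) = (6.4 - 2)/(8 - 2) × (6.4 - 4)/(8 - 4) × (6.4 - 6)/(8 - 6) × (6.4 - 10)/(8 - 10) = 0.158400
L_4(6.4) = (6.4 - 2)/(10 - 2) × (6.4 - 4)/(10 - 4) × (6.4 - 6)/(10 - 6) × (6.4 - 8)/(10 - 8) = -0.017600

P(6.4) = (-8)×L_0(6.4) + (-12)×L_1(6.4) + 1×L_2(6.4) + 25×L_3(6.4) + 6×L_4(6.4)
P(6.4) = 5.956800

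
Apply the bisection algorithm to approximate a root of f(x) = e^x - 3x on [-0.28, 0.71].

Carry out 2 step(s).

f(x) = e^x - 3x
Initial interval: [-0.28, 0.71]

Iteration 1:
  c_1 = (-0.280000 + 0.710000)/2 = 0.215000
  f(c_1) = f(0.215000) = 0.594862
  f(a) × f(c) ≥ 0, new interval: [0.215000, 0.710000]
Iteration 2:
  c_2 = (0.215000 + 0.710000)/2 = 0.462500
  f(c_2) = f(0.462500) = 0.200539
  f(a) × f(c) ≥ 0, new interval: [0.462500, 0.710000]

After 2 iteration(s), the approximation is c_2 = 0.462500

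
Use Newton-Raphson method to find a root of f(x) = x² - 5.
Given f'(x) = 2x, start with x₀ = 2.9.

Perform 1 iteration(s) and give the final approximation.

f(x) = x² - 5
f'(x) = 2x
x₀ = 2.9

Newton-Raphson formula: x_{n+1} = x_n - f(x_n)/f'(x_n)

Iteration 1:
  f(2.900000) = 3.410000
  f'(2.900000) = 5.800000
  x_1 = 2.900000 - 3.410000/5.800000 = 2.312069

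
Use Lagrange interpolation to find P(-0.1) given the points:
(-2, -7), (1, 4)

Lagrange interpolation formula:
P(x) = Σ yᵢ × Lᵢ(x)
where Lᵢ(x) = Π_{j≠i} (x - xⱼ)/(xᵢ - xⱼ)

L_0(-0.1) = (-0.1 - 1)/(-2 - 1) = 0.366667
L_1(-0.1) = (-0.1 - (-2))/(1 - (-2)) = 0.633333

P(-0.1) = (-7)×L_0(-0.1) + 4×L_1(-0.1)
P(-0.1) = -0.033333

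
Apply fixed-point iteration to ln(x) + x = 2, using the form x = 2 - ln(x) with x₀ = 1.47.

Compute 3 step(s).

Equation: ln(x) + x = 2
Fixed-point form: x = 2 - ln(x)
x₀ = 1.47

x_1 = g(1.470000) = 1.614738
x_2 = g(1.614738) = 1.520828
x_3 = g(1.520828) = 1.580745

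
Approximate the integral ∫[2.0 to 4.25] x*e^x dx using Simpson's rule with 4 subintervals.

f(x) = x*e^x
a = 2.0, b = 4.25, n = 4
h = (b - a)/n = 0.562500

Simpson's rule: (h/3)[f(x₀) + 4f(x₁) + 2f(x₂) + ... + f(xₙ)]

x_0 = 2.0000, f(x_0) = 14.778112, coefficient = 1
x_1 = 2.5625, f(x_1) = 33.231006, coefficient = 4
x_2 = 3.1250, f(x_2) = 71.124672, coefficient = 2
x_3 = 3.6875, f(x_3) = 147.296671, coefficient = 4
x_4 = 4.2500, f(x_4) = 297.948002, coefficient = 1

I ≈ (0.562500/3) × 1177.086165 = 220.703656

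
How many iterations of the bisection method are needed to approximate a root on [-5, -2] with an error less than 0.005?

We need (b-a)/2^n ≤ 0.005
(-2 - (-5))/2^n ≤ 0.005
3/2^n ≤ 0.005
2^n ≥ 600
n ≥ log₂(600) = 9.23
n ≥ 10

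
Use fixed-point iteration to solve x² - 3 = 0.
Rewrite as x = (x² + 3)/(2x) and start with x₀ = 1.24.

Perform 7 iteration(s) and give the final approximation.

Equation: x² - 3 = 0
Fixed-point form: x = (x² + 3)/(2x)
x₀ = 1.24

x_1 = g(1.240000) = 1.829677
x_2 = g(1.829677) = 1.734655
x_3 = g(1.734655) = 1.732053
x_4 = g(1.732053) = 1.732051
x_5 = g(1.732051) = 1.732051
x_6 = g(1.732051) = 1.732051
x_7 = g(1.732051) = 1.732051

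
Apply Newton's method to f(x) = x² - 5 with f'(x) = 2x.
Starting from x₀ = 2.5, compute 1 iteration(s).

f(x) = x² - 5
f'(x) = 2x
x₀ = 2.5

Newton-Raphson formula: x_{n+1} = x_n - f(x_n)/f'(x_n)

Iteration 1:
  f(2.500000) = 1.250000
  f'(2.500000) = 5.000000
  x_1 = 2.500000 - 1.250000/5.000000 = 2.250000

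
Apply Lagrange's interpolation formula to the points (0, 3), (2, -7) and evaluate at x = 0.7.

Lagrange interpolation formula:
P(x) = Σ yᵢ × Lᵢ(x)
where Lᵢ(x) = Π_{j≠i} (x - xⱼ)/(xᵢ - xⱼ)

L_0(0.7) = (0.7 - 2)/(0 - 2) = 0.650000
L_1(0.7) = (0.7 - 0)/(2 - 0) = 0.350000

P(0.7) = 3×L_0(0.7) + (-7)×L_1(0.7)
P(0.7) = -0.500000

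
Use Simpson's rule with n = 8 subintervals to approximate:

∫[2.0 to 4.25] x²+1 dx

f(x) = x²+1
a = 2.0, b = 4.25, n = 8
h = (b - a)/n = 0.281250

Simpson's rule: (h/3)[f(x₀) + 4f(x₁) + 2f(x₂) + ... + f(xₙ)]

x_0 = 2.0000, f(x_0) = 5.000000, coefficient = 1
x_1 = 2.2812, f(x_1) = 6.204102, coefficient = 4
x_2 = 2.5625, f(x_2) = 7.566406, coefficient = 2
x_3 = 2.8438, f(x_3) = 9.086914, coefficient = 4
x_4 = 3.1250, f(x_4) = 10.765625, coefficient = 2
x_5 = 3.4062, f(x_5) = 12.602539, coefficient = 4
x_6 = 3.6875, f(x_6) = 14.597656, coefficient = 2
x_7 = 3.9688, f(x_7) = 16.750977, coefficient = 4
x_8 = 4.2500, f(x_8) = 19.062500, coefficient = 1

I ≈ (0.281250/3) × 268.500000 = 25.171875
Exact value: 25.171875
Error: 0.000000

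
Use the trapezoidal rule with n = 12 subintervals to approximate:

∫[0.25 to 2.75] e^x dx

f(x) = e^x
a = 0.25, b = 2.75, n = 12
h = (b - a)/n = 0.208333

Trapezoidal rule: (h/2)[f(x₀) + 2f(x₁) + 2f(x₂) + ... + f(xₙ)]

x_0 = 0.2500, f(x_0) = 1.284025, coefficient = 1
x_1 = 0.4583, f(x_1) = 1.581436, coefficient = 2
x_2 = 0.6667, f(x_2) = 1.947734, coefficient = 2
x_3 = 0.8750, f(x_3) = 2.398875, coefficient = 2
x_4 = 1.0833, f(x_4) = 2.954512, coefficient = 2
x_5 = 1.2917, f(x_5) = 3.638846, coefficient = 2
x_6 = 1.5000, f(x_6) = 4.481689, coefficient = 2
x_7 = 1.7083, f(x_7) = 5.519754, coefficient = 2
x_8 = 1.9167, f(x_8) = 6.798260, coefficient = 2
x_9 = 2.1250, f(x_9) = 8.372897, coefficient = 2
x_10 = 2.3333, f(x_10) = 10.312259, coefficient = 2
x_11 = 2.5417, f(x_11) = 12.700821, coefficient = 2
x_12 = 2.7500, f(x_12) = 15.642632, coefficient = 1

I ≈ (0.208333/2) × 138.340825 = 14.410503
Exact value: 14.358606
Error: 0.051896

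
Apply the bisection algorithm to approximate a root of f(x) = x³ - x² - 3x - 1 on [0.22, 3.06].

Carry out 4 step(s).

f(x) = x³ - x² - 3x - 1
Initial interval: [0.22, 3.06]

Iteration 1:
  c_1 = (0.220000 + 3.060000)/2 = 1.640000
  f(c_1) = f(1.640000) = -4.198656
  f(a) × f(c) ≥ 0, new interval: [1.640000, 3.060000]
Iteration 2:
  c_2 = (1.640000 + 3.060000)/2 = 2.350000
  f(c_2) = f(2.350000) = -0.594625
  f(a) × f(c) ≥ 0, new interval: [2.350000, 3.060000]
Iteration 3:
  c_3 = (2.350000 + 3.060000)/2 = 2.705000
  f(c_3) = f(2.705000) = 3.360528
  f(a) × f(c) < 0, new interval: [2.350000, 2.705000]
Iteration 4:
  c_4 = (2.350000 + 2.705000)/2 = 2.527500
  f(c_4) = f(2.527500) = 1.175561
  f(a) × f(c) < 0, new interval: [2.350000, 2.527500]

After 4 iteration(s), the approximation is c_4 = 2.527500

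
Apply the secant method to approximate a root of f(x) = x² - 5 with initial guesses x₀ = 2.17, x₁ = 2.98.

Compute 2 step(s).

f(x) = x² - 5
x₀ = 2.17, x₁ = 2.98

Secant formula: x_{n+1} = x_n - f(x_n)(x_n - x_{n-1})/(f(x_n) - f(x_{n-1}))

Iteration 1:
  f(2.170000) = -0.291100
  f(2.980000) = 3.880400
  x_2 = 2.980000 - 3.880400×(2.980000 - 2.170000)/(3.880400 - (-0.291100))
       = 2.226524
Iteration 2:
  f(2.980000) = 3.880400
  f(2.226524) = -0.042590
  x_3 = 2.226524 - (-0.042590)×(2.226524 - 2.980000)/(-0.042590 - 3.880400)
       = 2.234704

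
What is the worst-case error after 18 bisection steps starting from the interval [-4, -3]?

Bisection error bound: |error| ≤ (b-a)/2^n
|error| ≤ (-3 - (-4))/2^18 = 1/2^18
|error| ≤ 0.0000038147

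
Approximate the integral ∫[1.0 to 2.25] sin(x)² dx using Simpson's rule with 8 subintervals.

f(x) = sin(x)²
a = 1.0, b = 2.25, n = 8
h = (b - a)/n = 0.156250

Simpson's rule: (h/3)[f(x₀) + 4f(x₁) + 2f(x₂) + ... + f(xₙ)]

x_0 = 1.0000, f(x_0) = 0.708073, coefficient = 1
x_1 = 1.1562, f(x_1) = 0.837773, coefficient = 4
x_2 = 1.3125, f(x_2) = 0.934754, coefficient = 2
x_3 = 1.4688, f(x_3) = 0.989623, coefficient = 4
x_4 = 1.6250, f(x_4) = 0.997065, coefficient = 2
x_5 = 1.7812, f(x_5) = 0.956359, coefficient = 4
x_6 = 1.9375, f(x_6) = 0.871449, coefficient = 2
x_7 = 2.0938, f(x_7) = 0.750558, coefficient = 4
x_8 = 2.2500, f(x_8) = 0.605398, coefficient = 1

I ≈ (0.156250/3) × 21.057258 = 1.096732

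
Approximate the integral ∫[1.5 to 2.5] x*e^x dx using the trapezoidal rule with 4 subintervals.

f(x) = x*e^x
a = 1.5, b = 2.5, n = 4
h = (b - a)/n = 0.250000

Trapezoidal rule: (h/2)[f(x₀) + 2f(x₁) + 2f(x₂) + ... + f(xₙ)]

x_0 = 1.5000, f(x_0) = 6.722534, coefficient = 1
x_1 = 1.7500, f(x_1) = 10.070555, coefficient = 2
x_2 = 2.0000, f(x_2) = 14.778112, coefficient = 2
x_3 = 2.2500, f(x_3) = 21.347406, coefficient = 2
x_4 = 2.5000, f(x_4) = 30.456235, coefficient = 1

I ≈ (0.250000/2) × 129.570914 = 16.196364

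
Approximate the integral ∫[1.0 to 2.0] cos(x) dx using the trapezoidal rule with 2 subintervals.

f(x) = cos(x)
a = 1.0, b = 2.0, n = 2
h = (b - a)/n = 0.500000

Trapezoidal rule: (h/2)[f(x₀) + 2f(x₁) + 2f(x₂) + ... + f(xₙ)]

x_0 = 1.0000, f(x_0) = 0.540302, coefficient = 1
x_1 = 1.5000, f(x_1) = 0.070737, coefficient = 2
x_2 = 2.0000, f(x_2) = -0.416147, coefficient = 1

I ≈ (0.500000/2) × 0.265630 = 0.066407
Exact value: 0.067826
Error: 0.001419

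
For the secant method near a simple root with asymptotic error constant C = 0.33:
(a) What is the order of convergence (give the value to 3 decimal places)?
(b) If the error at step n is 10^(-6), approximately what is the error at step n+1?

(a) Secant method has superlinear convergence with order φ = (1+√5)/2 ≈ 1.618.
    This means |e_{n+1}| ≈ C|e_n|^1.618.

(b) With |e_n| = 10^(-6) and C = 0.33:
    |e_{n+1}| ≈ 0.33 × (10^(-6))^1.618 = 0.33 × 10^(-9.71)

(a) ≈ 1.618 (golden ratio); (b) |e_{n+1}| ≈ 6.461e-11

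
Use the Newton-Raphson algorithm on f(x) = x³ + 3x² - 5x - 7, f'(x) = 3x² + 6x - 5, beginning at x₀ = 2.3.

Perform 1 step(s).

f(x) = x³ + 3x² - 5x - 7
f'(x) = 3x² + 6x - 5
x₀ = 2.3

Newton-Raphson formula: x_{n+1} = x_n - f(x_n)/f'(x_n)

Iteration 1:
  f(2.300000) = 9.537000
  f'(2.300000) = 24.670000
  x_1 = 2.300000 - 9.537000/24.670000 = 1.913417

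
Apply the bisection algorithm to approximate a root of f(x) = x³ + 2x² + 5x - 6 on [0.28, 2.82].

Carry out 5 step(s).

f(x) = x³ + 2x² + 5x - 6
Initial interval: [0.28, 2.82]

Iteration 1:
  c_1 = (0.280000 + 2.820000)/2 = 1.550000
  f(c_1) = f(1.550000) = 10.278875
  f(a) × f(c) < 0, new interval: [0.280000, 1.550000]
Iteration 2:
  c_2 = (0.280000 + 1.550000)/2 = 0.915000
  f(c_2) = f(0.915000) = 1.015511
  f(a) × f(c) < 0, new interval: [0.280000, 0.915000]
Iteration 3:
  c_3 = (0.280000 + 0.915000)/2 = 0.597500
  f(c_3) = f(0.597500) = -2.085176
  f(a) × f(c) ≥ 0, new interval: [0.597500, 0.915000]
Iteration 4:
  c_4 = (0.597500 + 0.915000)/2 = 0.756250
  f(c_4) = f(0.756250) = -0.642412
  f(a) × f(c) ≥ 0, new interval: [0.756250, 0.915000]
Iteration 5:
  c_5 = (0.756250 + 0.915000)/2 = 0.835625
  f(c_5) = f(0.835625) = 0.158154
  f(a) × f(c) < 0, new interval: [0.756250, 0.835625]

After 5 iteration(s), the approximation is c_5 = 0.835625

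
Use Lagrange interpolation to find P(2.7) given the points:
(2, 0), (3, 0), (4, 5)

Lagrange interpolation formula:
P(x) = Σ yᵢ × Lᵢ(x)
where Lᵢ(x) = Π_{j≠i} (x - xⱼ)/(xᵢ - xⱼ)

L_0(2.7) = (2.7 - 3)/(2 - 3) × (2.7 - 4)/(2 - 4) = 0.195000
L_1(2.7) = (2.7 - 2)/(3 - 2) × (2.7 - 4)/(3 - 4) = 0.910000
L_2(2.7) = (2.7 - 2)/(4 - 2) × (2.7 - 3)/(4 - 3) = -0.105000

P(2.7) = 0×L_0(2.7) + 0×L_1(2.7) + 5×L_2(2.7)
P(2.7) = -0.525000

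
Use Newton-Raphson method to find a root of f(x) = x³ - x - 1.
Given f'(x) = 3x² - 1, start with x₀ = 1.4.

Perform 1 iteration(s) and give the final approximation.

f(x) = x³ - x - 1
f'(x) = 3x² - 1
x₀ = 1.4

Newton-Raphson formula: x_{n+1} = x_n - f(x_n)/f'(x_n)

Iteration 1:
  f(1.400000) = 0.344000
  f'(1.400000) = 4.880000
  x_1 = 1.400000 - 0.344000/4.880000 = 1.329508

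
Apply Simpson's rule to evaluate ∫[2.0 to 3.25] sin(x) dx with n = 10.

f(x) = sin(x)
a = 2.0, b = 3.25, n = 10
h = (b - a)/n = 0.125000

Simpson's rule: (h/3)[f(x₀) + 4f(x₁) + 2f(x₂) + ... + f(xₙ)]

x_0 = 2.0000, f(x_0) = 0.909297, coefficient = 1
x_1 = 2.1250, f(x_1) = 0.850320, coefficient = 4
x_2 = 2.2500, f(x_2) = 0.778073, coefficient = 2
x_3 = 2.3750, f(x_3) = 0.693685, coefficient = 4
x_4 = 2.5000, f(x_4) = 0.598472, coefficient = 2
x_5 = 2.6250, f(x_5) = 0.493920, coefficient = 4
x_6 = 2.7500, f(x_6) = 0.381661, coefficient = 2
x_7 = 2.8750, f(x_7) = 0.263446, coefficient = 4
x_8 = 3.0000, f(x_8) = 0.141120, coefficient = 2
x_9 = 3.1250, f(x_9) = 0.016592, coefficient = 4
x_10 = 3.2500, f(x_10) = -0.108195, coefficient = 1

I ≈ (0.125000/3) × 13.871607 = 0.577984
Exact value: 0.577983
Error: 0.000001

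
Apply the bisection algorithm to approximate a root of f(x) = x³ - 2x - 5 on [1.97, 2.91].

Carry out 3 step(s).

f(x) = x³ - 2x - 5
Initial interval: [1.97, 2.91]

Iteration 1:
  c_1 = (1.970000 + 2.910000)/2 = 2.440000
  f(c_1) = f(2.440000) = 4.646784
  f(a) × f(c) < 0, new interval: [1.970000, 2.440000]
Iteration 2:
  c_2 = (1.970000 + 2.440000)/2 = 2.205000
  f(c_2) = f(2.205000) = 1.310765
  f(a) × f(c) < 0, new interval: [1.970000, 2.205000]
Iteration 3:
  c_3 = (1.970000 + 2.205000)/2 = 2.087500
  f(c_3) = f(2.087500) = -0.078393
  f(a) × f(c) ≥ 0, new interval: [2.087500, 2.205000]

After 3 iteration(s), the approximation is c_3 = 2.087500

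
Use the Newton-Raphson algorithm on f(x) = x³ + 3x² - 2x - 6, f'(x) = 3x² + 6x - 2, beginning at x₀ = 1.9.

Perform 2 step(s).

f(x) = x³ + 3x² - 2x - 6
f'(x) = 3x² + 6x - 2
x₀ = 1.9

Newton-Raphson formula: x_{n+1} = x_n - f(x_n)/f'(x_n)

Iteration 1:
  f(1.900000) = 7.889000
  f'(1.900000) = 20.230000
  x_1 = 1.900000 - 7.889000/20.230000 = 1.510035
Iteration 2:
  f(1.510035) = 1.263732
  f'(1.510035) = 13.900821
  x_2 = 1.510035 - 1.263732/13.900821 = 1.419124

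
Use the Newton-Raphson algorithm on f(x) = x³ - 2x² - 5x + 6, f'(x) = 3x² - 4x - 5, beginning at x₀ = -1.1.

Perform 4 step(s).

f(x) = x³ - 2x² - 5x + 6
f'(x) = 3x² - 4x - 5
x₀ = -1.1

Newton-Raphson formula: x_{n+1} = x_n - f(x_n)/f'(x_n)

Iteration 1:
  f(-1.100000) = 7.749000
  f'(-1.100000) = 3.030000
  x_1 = -1.100000 - 7.749000/3.030000 = -3.657426
Iteration 2:
  f(-3.657426) = -51.390915
  f'(-3.657426) = 49.759992
  x_2 = -3.657426 - (-51.390915)/49.759992 = -2.624650
Iteration 3:
  f(-2.624650) = -12.734981
  f'(-2.624650) = 26.164962
  x_3 = -2.624650 - (-12.734981)/26.164962 = -2.137931
Iteration 4:
  f(-2.137931) = -2.223790
  f'(-2.137931) = 17.263972
  x_4 = -2.137931 - (-2.223790)/17.263972 = -2.009120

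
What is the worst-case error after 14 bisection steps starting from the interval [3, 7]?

Bisection error bound: |error| ≤ (b-a)/2^n
|error| ≤ (7 - 3)/2^14 = 4/2^14
|error| ≤ 0.0002441406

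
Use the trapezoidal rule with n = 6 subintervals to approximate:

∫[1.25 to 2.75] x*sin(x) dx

f(x) = x*sin(x)
a = 1.25, b = 2.75, n = 6
h = (b - a)/n = 0.250000

Trapezoidal rule: (h/2)[f(x₀) + 2f(x₁) + 2f(x₂) + ... + f(xₙ)]

x_0 = 1.2500, f(x_0) = 1.186231, coefficient = 1
x_1 = 1.5000, f(x_1) = 1.496242, coefficient = 2
x_2 = 1.7500, f(x_2) = 1.721975, coefficient = 2
x_3 = 2.0000, f(x_3) = 1.818595, coefficient = 2
x_4 = 2.2500, f(x_4) = 1.750665, coefficient = 2
x_5 = 2.5000, f(x_5) = 1.496180, coefficient = 2
x_6 = 2.7500, f(x_6) = 1.049568, coefficient = 1

I ≈ (0.250000/2) × 18.803114 = 2.350389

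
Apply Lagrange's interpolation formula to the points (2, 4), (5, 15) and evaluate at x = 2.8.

Lagrange interpolation formula:
P(x) = Σ yᵢ × Lᵢ(x)
where Lᵢ(x) = Π_{j≠i} (x - xⱼ)/(xᵢ - xⱼ)

L_0(2.8) = (2.8 - 5)/(2 - 5) = 0.733333
L_1(2.8) = (2.8 - 2)/(5 - 2) = 0.266667

P(2.8) = 4×L_0(2.8) + 15×L_1(2.8)
P(2.8) = 6.933333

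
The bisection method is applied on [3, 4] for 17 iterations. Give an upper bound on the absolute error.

Bisection error bound: |error| ≤ (b-a)/2^n
|error| ≤ (4 - 3)/2^17 = 1/2^17
|error| ≤ 0.0000076294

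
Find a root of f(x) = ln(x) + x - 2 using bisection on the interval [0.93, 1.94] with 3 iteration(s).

f(x) = ln(x) + x - 2
Initial interval: [0.93, 1.94]

Iteration 1:
  c_1 = (0.930000 + 1.940000)/2 = 1.435000
  f(c_1) = f(1.435000) = -0.203835
  f(a) × f(c) ≥ 0, new interval: [1.435000, 1.940000]
Iteration 2:
  c_2 = (1.435000 + 1.940000)/2 = 1.687500
  f(c_2) = f(1.687500) = 0.210748
  f(a) × f(c) < 0, new interval: [1.435000, 1.687500]
Iteration 3:
  c_3 = (1.435000 + 1.687500)/2 = 1.561250
  f(c_3) = f(1.561250) = 0.006737
  f(a) × f(c) < 0, new interval: [1.435000, 1.561250]

After 3 iteration(s), the approximation is c_3 = 1.561250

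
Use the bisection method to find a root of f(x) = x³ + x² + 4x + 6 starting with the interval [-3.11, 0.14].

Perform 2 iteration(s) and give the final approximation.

f(x) = x³ + x² + 4x + 6
Initial interval: [-3.11, 0.14]

Iteration 1:
  c_1 = (-3.110000 + 0.140000)/2 = -1.485000
  f(c_1) = f(-1.485000) = -1.009534
  f(a) × f(c) ≥ 0, new interval: [-1.485000, 0.140000]
Iteration 2:
  c_2 = (-1.485000 + 0.140000)/2 = -0.672500
  f(c_2) = f(-0.672500) = 3.458114
  f(a) × f(c) < 0, new interval: [-1.485000, -0.672500]

After 2 iteration(s), the approximation is c_2 = -0.672500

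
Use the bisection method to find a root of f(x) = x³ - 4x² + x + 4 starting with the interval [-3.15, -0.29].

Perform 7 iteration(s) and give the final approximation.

f(x) = x³ - 4x² + x + 4
Initial interval: [-3.15, -0.29]

Iteration 1:
  c_1 = (-3.150000 + (-0.290000))/2 = -1.720000
  f(c_1) = f(-1.720000) = -14.642048
  f(a) × f(c) ≥ 0, new interval: [-1.720000, -0.290000]
Iteration 2:
  c_2 = (-1.720000 + (-0.290000))/2 = -1.005000
  f(c_2) = f(-1.005000) = -2.060175
  f(a) × f(c) ≥ 0, new interval: [-1.005000, -0.290000]
Iteration 3:
  c_3 = (-1.005000 + (-0.290000))/2 = -0.647500
  f(c_3) = f(-0.647500) = 1.404007
  f(a) × f(c) < 0, new interval: [-1.005000, -0.647500]
Iteration 4:
  c_4 = (-1.005000 + (-0.647500))/2 = -0.826250
  f(c_4) = f(-0.826250) = -0.121078
  f(a) × f(c) ≥ 0, new interval: [-0.826250, -0.647500]
Iteration 5:
  c_5 = (-0.826250 + (-0.647500))/2 = -0.736875
  f(c_5) = f(-0.736875) = 0.691074
  f(a) × f(c) < 0, new interval: [-0.826250, -0.736875]
Iteration 6:
  c_6 = (-0.826250 + (-0.736875))/2 = -0.781562
  f(c_6) = f(-0.781562) = 0.297668
  f(a) × f(c) < 0, new interval: [-0.826250, -0.781562]
Iteration 7:
  c_7 = (-0.826250 + (-0.781562))/2 = -0.803906
  f(c_7) = f(-0.803906) = 0.091496
  f(a) × f(c) < 0, new interval: [-0.826250, -0.803906]

After 7 iteration(s), the approximation is c_7 = -0.803906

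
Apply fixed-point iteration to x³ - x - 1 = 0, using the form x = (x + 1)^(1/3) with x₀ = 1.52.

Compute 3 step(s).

Equation: x³ - x - 1 = 0
Fixed-point form: x = (x + 1)^(1/3)
x₀ = 1.52

x_1 = g(1.520000) = 1.360818
x_2 = g(1.360818) = 1.331540
x_3 = g(1.331540) = 1.326013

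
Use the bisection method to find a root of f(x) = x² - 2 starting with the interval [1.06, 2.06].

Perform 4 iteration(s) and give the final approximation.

f(x) = x² - 2
Initial interval: [1.06, 2.06]

Iteration 1:
  c_1 = (1.060000 + 2.060000)/2 = 1.560000
  f(c_1) = f(1.560000) = 0.433600
  f(a) × f(c) < 0, new interval: [1.060000, 1.560000]
Iteration 2:
  c_2 = (1.060000 + 1.560000)/2 = 1.310000
  f(c_2) = f(1.310000) = -0.283900
  f(a) × f(c) ≥ 0, new interval: [1.310000, 1.560000]
Iteration 3:
  c_3 = (1.310000 + 1.560000)/2 = 1.435000
  f(c_3) = f(1.435000) = 0.059225
  f(a) × f(c) < 0, new interval: [1.310000, 1.435000]
Iteration 4:
  c_4 = (1.310000 + 1.435000)/2 = 1.372500
  f(c_4) = f(1.372500) = -0.116244
  f(a) × f(c) ≥ 0, new interval: [1.372500, 1.435000]

After 4 iteration(s), the approximation is c_4 = 1.372500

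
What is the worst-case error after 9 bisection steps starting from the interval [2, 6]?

Bisection error bound: |error| ≤ (b-a)/2^n
|error| ≤ (6 - 2)/2^9 = 4/2^9
|error| ≤ 0.0078125000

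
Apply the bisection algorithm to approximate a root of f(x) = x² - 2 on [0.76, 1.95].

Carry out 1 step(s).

f(x) = x² - 2
Initial interval: [0.76, 1.95]

Iteration 1:
  c_1 = (0.760000 + 1.950000)/2 = 1.355000
  f(c_1) = f(1.355000) = -0.163975
  f(a) × f(c) ≥ 0, new interval: [1.355000, 1.950000]

After 1 iteration(s), the approximation is c_1 = 1.355000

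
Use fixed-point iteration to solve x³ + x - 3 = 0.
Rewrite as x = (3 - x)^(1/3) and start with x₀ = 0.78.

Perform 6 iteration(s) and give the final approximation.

Equation: x³ + x - 3 = 0
Fixed-point form: x = (3 - x)^(1/3)
x₀ = 0.78

x_1 = g(0.780000) = 1.304521
x_2 = g(1.304521) = 1.192424
x_3 = g(1.192424) = 1.218145
x_4 = g(1.218145) = 1.212339
x_5 = g(1.212339) = 1.213654
x_6 = g(1.213654) = 1.213357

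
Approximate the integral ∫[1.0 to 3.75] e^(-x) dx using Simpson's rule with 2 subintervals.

f(x) = e^(-x)
a = 1.0, b = 3.75, n = 2
h = (b - a)/n = 1.375000

Simpson's rule: (h/3)[f(x₀) + 4f(x₁) + 2f(x₂) + ... + f(xₙ)]

x_0 = 1.0000, f(x_0) = 0.367879, coefficient = 1
x_1 = 2.3750, f(x_1) = 0.093014, coefficient = 4
x_2 = 3.7500, f(x_2) = 0.023518, coefficient = 1

I ≈ (1.375000/3) × 0.763455 = 0.349917
Exact value: 0.344362
Error: 0.005555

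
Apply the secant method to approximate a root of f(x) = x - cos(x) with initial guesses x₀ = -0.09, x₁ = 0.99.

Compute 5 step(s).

f(x) = x - cos(x)
x₀ = -0.09, x₁ = 0.99

Secant formula: x_{n+1} = x_n - f(x_n)(x_n - x_{n-1})/(f(x_n) - f(x_{n-1}))

Iteration 1:
  f(-0.090000) = -1.085953
  f(0.990000) = 0.441310
  x_2 = 0.990000 - 0.441310×(0.990000 - (-0.090000))/(0.441310 - (-1.085953))
       = 0.677929
Iteration 2:
  f(0.990000) = 0.441310
  f(0.677929) = -0.100945
  x_3 = 0.677929 - (-0.100945)×(0.677929 - 0.990000)/(-0.100945 - 0.441310)
       = 0.736023
Iteration 3:
  f(0.677929) = -0.100945
  f(0.736023) = -0.005121
  x_4 = 0.736023 - (-0.005121)×(0.736023 - 0.677929)/(-0.005121 - (-0.100945))
       = 0.739128
Iteration 4:
  f(0.736023) = -0.005121
  f(0.739128) = 0.000072
  x_5 = 0.739128 - 0.000072×(0.739128 - 0.736023)/(0.000072 - (-0.005121))
       = 0.739085
Iteration 5:
  f(0.739128) = 0.000072
  f(0.739085) = 0.000000
  x_6 = 0.739085 - 0.000000×(0.739085 - 0.739128)/(0.000000 - 0.000072)
       = 0.739085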